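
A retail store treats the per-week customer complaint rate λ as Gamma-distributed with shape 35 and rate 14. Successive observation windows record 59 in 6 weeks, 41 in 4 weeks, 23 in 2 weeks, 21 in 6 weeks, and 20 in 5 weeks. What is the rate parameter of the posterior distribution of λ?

37

Total count: 59 + 41 + 23 + 21 + 20 = 164.
Total exposure: 6 + 4 + 2 + 6 + 5 = 23 weeks.
By Gamma–Poisson conjugacy, the posterior is Gamma(α + Σx, β + Σt) = Gamma(35 + 164, 14 + 23) = Gamma(199, 37).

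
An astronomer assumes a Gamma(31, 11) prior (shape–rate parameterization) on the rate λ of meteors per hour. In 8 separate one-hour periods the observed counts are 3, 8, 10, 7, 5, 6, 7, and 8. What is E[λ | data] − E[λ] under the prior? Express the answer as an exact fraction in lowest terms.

Total count: 3 + 8 + 10 + 7 + 5 + 6 + 7 + 8 = 54.
Total exposure: 8 hours.
Conjugate update: add total count to the shape and total exposure to the rate, giving Gamma(85, 19).
Posterior mean = 85/19 = 85/19; prior mean = 31/11 = 31/11. Difference = 85/19 − 31/11 = 346/209.

346/209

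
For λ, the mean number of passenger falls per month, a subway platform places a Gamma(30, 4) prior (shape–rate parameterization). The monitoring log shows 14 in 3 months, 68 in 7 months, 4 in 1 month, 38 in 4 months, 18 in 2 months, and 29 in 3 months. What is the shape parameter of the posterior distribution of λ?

Total count: 14 + 68 + 4 + 38 + 18 + 29 = 171.
Total exposure: 3 + 7 + 1 + 4 + 2 + 3 = 20 months.
Posterior: α' = 30 + 171 = 201, β' = 4 + 20 = 24.

201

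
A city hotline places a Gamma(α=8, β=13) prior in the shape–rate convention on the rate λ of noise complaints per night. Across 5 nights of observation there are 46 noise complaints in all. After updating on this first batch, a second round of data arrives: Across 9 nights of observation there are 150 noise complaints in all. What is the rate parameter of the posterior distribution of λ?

27

Total count 46 over total exposure 5 nights.
After the first batch: Gamma(8 + 46, 13 + 5) = Gamma(54, 18).
Total count 150 over total exposure 9 nights.
After the second batch: Gamma(54 + 150, 18 + 9) = Gamma(204, 27).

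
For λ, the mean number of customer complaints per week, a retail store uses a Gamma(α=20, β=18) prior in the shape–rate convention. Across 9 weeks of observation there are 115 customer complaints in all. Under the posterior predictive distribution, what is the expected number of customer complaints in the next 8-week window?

Total count 115 over total exposure 9 weeks.
The Gamma prior is conjugate for the Poisson rate, so λ | data ~ Gamma(20+115, 18+9) = Gamma(135, 27).
Predictive mean over an 8-week window = T·E[λ|data] = 8·135/27 = 40.

40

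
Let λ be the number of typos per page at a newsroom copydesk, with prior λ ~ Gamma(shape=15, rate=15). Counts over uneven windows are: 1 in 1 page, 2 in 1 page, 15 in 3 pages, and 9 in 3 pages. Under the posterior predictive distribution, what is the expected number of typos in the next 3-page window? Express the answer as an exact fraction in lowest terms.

Total count: 1 + 2 + 15 + 9 = 27.
Total exposure: 1 + 1 + 3 + 3 = 8 pages.
The Gamma prior is conjugate for the Poisson rate, so λ | data ~ Gamma(15+27, 15+8) = Gamma(42, 23).
Predictive mean over a 3-page window = T·E[λ|data] = 3·42/23 = 126/23.

126/23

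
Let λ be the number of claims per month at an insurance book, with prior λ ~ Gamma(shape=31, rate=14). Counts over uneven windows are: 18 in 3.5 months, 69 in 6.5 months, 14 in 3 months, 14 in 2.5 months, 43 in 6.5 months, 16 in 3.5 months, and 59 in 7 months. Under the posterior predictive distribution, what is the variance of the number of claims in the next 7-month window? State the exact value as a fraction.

Total count: 18 + 69 + 14 + 14 + 43 + 16 + 59 = 233.
Total exposure: 3.5 + 6.5 + 3 + 2.5 + 6.5 + 3.5 + 7 = 32.5 months.
Posterior: α' = 31 + 233 = 264, β' = 14 + 32.5 = 93/2.
The posterior predictive for a window of length T is Negative Binomial with variance T·α'·(β'+T)/β'² = 7·264·(107/2)/(8649/4) = 131824/2883.

131824/2883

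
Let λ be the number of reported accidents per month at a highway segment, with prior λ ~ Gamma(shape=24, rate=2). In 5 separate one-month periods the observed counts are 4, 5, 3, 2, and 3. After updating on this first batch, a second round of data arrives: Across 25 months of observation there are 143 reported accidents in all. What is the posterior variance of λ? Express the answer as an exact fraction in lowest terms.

23/128

Total count: 4 + 5 + 3 + 2 + 3 = 17.
Total exposure: 5 months.
After the first batch: Gamma(24 + 17, 2 + 5) = Gamma(41, 7).
Total count 143 over total exposure 25 months.
After the second batch: Gamma(41 + 143, 7 + 25) = Gamma(184, 32).
Posterior variance = α'/β'² = 184/1024 = 23/128.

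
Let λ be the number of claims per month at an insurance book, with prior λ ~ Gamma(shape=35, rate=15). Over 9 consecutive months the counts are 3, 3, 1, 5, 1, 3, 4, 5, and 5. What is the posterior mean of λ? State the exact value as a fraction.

Total count: 3 + 3 + 1 + 5 + 1 + 3 + 4 + 5 + 5 = 30.
Total exposure: 9 months.
Conjugate update: add total count to the shape and total exposure to the rate, giving Gamma(65, 24).
Posterior mean = α'/β' = 65/24.

65/24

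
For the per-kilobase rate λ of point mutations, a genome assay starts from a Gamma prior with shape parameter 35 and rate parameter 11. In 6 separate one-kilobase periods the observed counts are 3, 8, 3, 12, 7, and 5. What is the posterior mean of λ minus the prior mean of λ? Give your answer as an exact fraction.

208/187

Total count: 3 + 8 + 3 + 12 + 7 + 5 = 38.
Total exposure: 6 kilobases.
By Gamma–Poisson conjugacy, the posterior is Gamma(α + Σx, β + Σt) = Gamma(35 + 38, 11 + 6) = Gamma(73, 17).
Posterior mean = 73/17 = 73/17; prior mean = 35/11 = 35/11. Difference = 73/17 − 35/11 = 208/187.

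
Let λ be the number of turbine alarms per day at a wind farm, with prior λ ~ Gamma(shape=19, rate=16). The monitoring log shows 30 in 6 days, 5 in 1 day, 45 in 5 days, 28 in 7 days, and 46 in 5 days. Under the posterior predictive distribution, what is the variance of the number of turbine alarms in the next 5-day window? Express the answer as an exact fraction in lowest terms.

Total count: 30 + 5 + 45 + 28 + 46 = 154.
Total exposure: 6 + 1 + 5 + 7 + 5 = 24 days.
Conjugate update: add total count to the shape and total exposure to the rate, giving Gamma(173, 40).
The posterior predictive for a window of length T is Negative Binomial with variance T·α'·(β'+T)/β'² = 5·173·45/1600 = 1557/64.

1557/64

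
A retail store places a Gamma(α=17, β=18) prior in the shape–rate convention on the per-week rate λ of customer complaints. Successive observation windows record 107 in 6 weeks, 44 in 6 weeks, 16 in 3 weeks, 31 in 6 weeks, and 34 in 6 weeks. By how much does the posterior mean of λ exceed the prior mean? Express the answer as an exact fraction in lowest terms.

413/90

Total count: 107 + 44 + 16 + 31 + 34 = 232.
Total exposure: 6 + 6 + 3 + 6 + 6 = 27 weeks.
Gamma(α, β) with Poisson data over total exposure Σt gives posterior Gamma(α+Σx, β+Σt) = Gamma(249, 45).
Posterior mean = 249/45 = 83/15; prior mean = 17/18 = 17/18. Difference = 83/15 − 17/18 = 413/90.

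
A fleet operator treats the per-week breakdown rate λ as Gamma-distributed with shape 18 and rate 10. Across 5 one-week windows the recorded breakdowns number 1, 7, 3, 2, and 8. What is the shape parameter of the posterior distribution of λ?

39

Total count: 1 + 7 + 3 + 2 + 8 = 21.
Total exposure: 5 weeks.
The Gamma prior is conjugate for the Poisson rate, so λ | data ~ Gamma(18+21, 10+5) = Gamma(39, 15).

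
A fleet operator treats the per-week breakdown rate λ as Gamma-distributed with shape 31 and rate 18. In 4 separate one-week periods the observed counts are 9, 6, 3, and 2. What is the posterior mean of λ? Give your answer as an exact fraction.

Total count: 9 + 6 + 3 + 2 = 20.
Total exposure: 4 weeks.
The Gamma prior is conjugate for the Poisson rate, so λ | data ~ Gamma(31+20, 18+4) = Gamma(51, 22).
Posterior mean = α'/β' = 51/22.

51/22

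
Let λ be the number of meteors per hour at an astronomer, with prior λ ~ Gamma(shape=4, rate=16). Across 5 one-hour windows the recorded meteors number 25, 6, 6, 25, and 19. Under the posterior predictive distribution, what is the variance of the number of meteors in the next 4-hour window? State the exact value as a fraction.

8500/441

Total count: 25 + 6 + 6 + 25 + 19 = 81.
Total exposure: 5 hours.
Conjugate update: add total count to the shape and total exposure to the rate, giving Gamma(85, 21).
The posterior predictive for a window of length T is Negative Binomial with variance T·α'·(β'+T)/β'² = 4·85·25/441 = 8500/441.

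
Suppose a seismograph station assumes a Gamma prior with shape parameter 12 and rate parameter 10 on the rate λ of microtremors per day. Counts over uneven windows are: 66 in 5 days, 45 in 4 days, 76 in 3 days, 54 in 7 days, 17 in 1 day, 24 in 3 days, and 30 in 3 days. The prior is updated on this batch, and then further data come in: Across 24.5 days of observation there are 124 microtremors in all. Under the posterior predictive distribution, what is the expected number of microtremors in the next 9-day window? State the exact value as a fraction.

8064/121

Total count: 66 + 45 + 76 + 54 + 17 + 24 + 30 = 312.
Total exposure: 5 + 4 + 3 + 7 + 1 + 3 + 3 = 26 days.
After the first batch: Gamma(12 + 312, 10 + 26) = Gamma(324, 36).
Total count 124 over total exposure 24.5 days.
After the second batch: Gamma(324 + 124, 36 + 24.5) = Gamma(448, 121/2).
Predictive mean over a 9-day window = T·E[λ|data] = 9·448/(121/2) = 8064/121.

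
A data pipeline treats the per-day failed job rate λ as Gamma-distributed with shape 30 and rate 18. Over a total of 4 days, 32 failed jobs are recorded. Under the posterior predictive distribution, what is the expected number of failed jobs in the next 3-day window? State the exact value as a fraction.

93/11

Total count 32 over total exposure 4 days.
The Gamma prior is conjugate for the Poisson rate, so λ | data ~ Gamma(30+32, 18+4) = Gamma(62, 22).
Predictive mean over a 3-day window = T·E[λ|data] = 3·62/22 = 93/11.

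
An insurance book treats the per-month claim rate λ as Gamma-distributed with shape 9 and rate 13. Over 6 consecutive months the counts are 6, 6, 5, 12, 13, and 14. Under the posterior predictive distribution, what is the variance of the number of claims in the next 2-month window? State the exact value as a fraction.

2730/361

Total count: 6 + 6 + 5 + 12 + 13 + 14 = 56.
Total exposure: 6 months.
By Gamma–Poisson conjugacy, the posterior is Gamma(α + Σx, β + Σt) = Gamma(9 + 56, 13 + 6) = Gamma(65, 19).
The posterior predictive for a window of length T is Negative Binomial with variance T·α'·(β'+T)/β'² = 2·65·21/361 = 2730/361.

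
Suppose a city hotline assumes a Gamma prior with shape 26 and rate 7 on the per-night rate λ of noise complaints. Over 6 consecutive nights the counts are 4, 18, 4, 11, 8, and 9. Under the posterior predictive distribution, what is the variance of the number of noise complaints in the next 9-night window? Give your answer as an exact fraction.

15840/169

Total count: 4 + 18 + 4 + 11 + 8 + 9 = 54.
Total exposure: 6 nights.
Posterior: α' = 26 + 54 = 80, β' = 7 + 6 = 13.
The posterior predictive for a window of length T is Negative Binomial with variance T·α'·(β'+T)/β'² = 9·80·22/169 = 15840/169.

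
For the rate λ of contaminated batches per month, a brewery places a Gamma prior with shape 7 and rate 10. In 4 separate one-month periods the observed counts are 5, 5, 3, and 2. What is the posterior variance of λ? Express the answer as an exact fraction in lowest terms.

Total count: 5 + 5 + 3 + 2 = 15.
Total exposure: 4 months.
Gamma(α, β) with Poisson data over total exposure Σt gives posterior Gamma(α+Σx, β+Σt) = Gamma(22, 14).
Posterior variance = α'/β'² = 22/196 = 11/98.

11/98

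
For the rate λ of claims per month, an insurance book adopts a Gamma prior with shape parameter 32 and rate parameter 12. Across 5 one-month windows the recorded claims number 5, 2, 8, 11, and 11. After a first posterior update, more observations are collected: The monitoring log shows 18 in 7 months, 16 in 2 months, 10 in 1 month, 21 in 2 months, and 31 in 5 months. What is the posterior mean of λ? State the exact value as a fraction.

Total count: 5 + 2 + 8 + 11 + 11 = 37.
Total exposure: 5 months.
After the first batch: Gamma(32 + 37, 12 + 5) = Gamma(69, 17).
Total count: 18 + 16 + 10 + 21 + 31 = 96.
Total exposure: 7 + 2 + 1 + 2 + 5 = 17 months.
After the second batch: Gamma(69 + 96, 17 + 17) = Gamma(165, 34).
Posterior mean = α'/β' = 165/34.

165/34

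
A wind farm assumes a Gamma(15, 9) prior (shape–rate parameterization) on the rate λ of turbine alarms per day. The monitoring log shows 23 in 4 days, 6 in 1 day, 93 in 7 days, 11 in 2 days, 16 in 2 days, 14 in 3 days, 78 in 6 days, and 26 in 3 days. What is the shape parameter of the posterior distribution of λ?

Total count: 23 + 6 + 93 + 11 + 16 + 14 + 78 + 26 = 267.
Total exposure: 4 + 1 + 7 + 2 + 2 + 3 + 6 + 3 = 28 days.
The Gamma prior is conjugate for the Poisson rate, so λ | data ~ Gamma(15+267, 9+28) = Gamma(282, 37).

282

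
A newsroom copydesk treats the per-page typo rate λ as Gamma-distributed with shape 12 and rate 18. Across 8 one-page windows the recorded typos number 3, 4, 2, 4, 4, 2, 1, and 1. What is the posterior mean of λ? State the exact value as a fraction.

33/26

Total count: 3 + 4 + 2 + 4 + 4 + 2 + 1 + 1 = 21.
Total exposure: 8 pages.
Gamma(α, β) with Poisson data over total exposure Σt gives posterior Gamma(α+Σx, β+Σt) = Gamma(33, 26).
Posterior mean = α'/β' = 33/26.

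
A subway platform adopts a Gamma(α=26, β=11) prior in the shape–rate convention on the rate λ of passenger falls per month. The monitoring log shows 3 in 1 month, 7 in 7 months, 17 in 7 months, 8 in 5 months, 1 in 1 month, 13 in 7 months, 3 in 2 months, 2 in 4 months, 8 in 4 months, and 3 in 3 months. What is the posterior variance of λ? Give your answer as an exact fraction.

Total count: 3 + 7 + 17 + 8 + 1 + 13 + 3 + 2 + 8 + 3 = 65.
Total exposure: 1 + 7 + 7 + 5 + 1 + 7 + 2 + 4 + 4 + 3 = 41 months.
By Gamma–Poisson conjugacy, the posterior is Gamma(α + Σx, β + Σt) = Gamma(26 + 65, 11 + 41) = Gamma(91, 52).
Posterior variance = α'/β'² = 91/2704 = 7/208.

7/208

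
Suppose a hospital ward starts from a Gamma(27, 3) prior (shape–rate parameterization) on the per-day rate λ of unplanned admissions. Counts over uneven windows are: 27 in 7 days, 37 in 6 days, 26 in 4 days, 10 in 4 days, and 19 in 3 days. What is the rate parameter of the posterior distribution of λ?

27

Total count: 27 + 37 + 26 + 10 + 19 = 119.
Total exposure: 7 + 6 + 4 + 4 + 3 = 24 days.
By Gamma–Poisson conjugacy, the posterior is Gamma(α + Σx, β + Σt) = Gamma(27 + 119, 3 + 24) = Gamma(146, 27).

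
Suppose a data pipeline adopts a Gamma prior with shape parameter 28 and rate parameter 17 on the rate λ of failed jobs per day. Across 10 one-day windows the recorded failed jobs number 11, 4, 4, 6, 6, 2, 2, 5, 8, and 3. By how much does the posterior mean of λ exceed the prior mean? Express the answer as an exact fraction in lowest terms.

Total count: 11 + 4 + 4 + 6 + 6 + 2 + 2 + 5 + 8 + 3 = 51.
Total exposure: 10 days.
Gamma(α, β) with Poisson data over total exposure Σt gives posterior Gamma(α+Σx, β+Σt) = Gamma(79, 27).
Posterior mean = 79/27 = 79/27; prior mean = 28/17 = 28/17. Difference = 79/27 − 28/17 = 587/459.

587/459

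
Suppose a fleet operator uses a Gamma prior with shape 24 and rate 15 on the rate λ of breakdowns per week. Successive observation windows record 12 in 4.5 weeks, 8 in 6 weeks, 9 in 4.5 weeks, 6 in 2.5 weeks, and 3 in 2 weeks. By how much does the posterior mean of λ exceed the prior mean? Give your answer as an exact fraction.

Total count: 12 + 8 + 9 + 6 + 3 = 38.
Total exposure: 4.5 + 6 + 4.5 + 2.5 + 2 = 19.5 weeks.
Conjugate update: add total count to the shape and total exposure to the rate, giving Gamma(62, 69/2).
Posterior mean = 62/(69/2) = 124/69; prior mean = 24/15 = 8/5. Difference = 124/69 − 8/5 = 68/345.

68/345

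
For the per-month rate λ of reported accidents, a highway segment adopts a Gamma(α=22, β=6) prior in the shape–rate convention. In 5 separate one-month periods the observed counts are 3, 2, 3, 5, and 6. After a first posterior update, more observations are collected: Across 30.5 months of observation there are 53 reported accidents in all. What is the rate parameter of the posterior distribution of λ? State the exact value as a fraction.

Total count: 3 + 2 + 3 + 5 + 6 = 19.
Total exposure: 5 months.
After the first batch: Gamma(22 + 19, 6 + 5) = Gamma(41, 11).
Total count 53 over total exposure 30.5 months.
After the second batch: Gamma(41 + 53, 11 + 30.5) = Gamma(94, 83/2).

83/2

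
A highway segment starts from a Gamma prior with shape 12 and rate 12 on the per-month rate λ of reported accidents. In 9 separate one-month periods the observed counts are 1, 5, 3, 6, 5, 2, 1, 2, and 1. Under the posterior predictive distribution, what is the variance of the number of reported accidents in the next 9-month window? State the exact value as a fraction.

Total count: 1 + 5 + 3 + 6 + 5 + 2 + 1 + 2 + 1 = 26.
Total exposure: 9 months.
Conjugate update: add total count to the shape and total exposure to the rate, giving Gamma(38, 21).
The posterior predictive for a window of length T is Negative Binomial with variance T·α'·(β'+T)/β'² = 9·38·30/441 = 1140/49.

1140/49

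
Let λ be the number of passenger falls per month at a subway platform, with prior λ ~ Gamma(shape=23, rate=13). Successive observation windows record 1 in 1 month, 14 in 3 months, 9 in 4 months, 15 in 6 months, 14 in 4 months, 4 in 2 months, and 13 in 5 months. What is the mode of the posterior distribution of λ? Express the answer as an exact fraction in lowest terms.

46/19

Total count: 1 + 14 + 9 + 15 + 14 + 4 + 13 = 70.
Total exposure: 1 + 3 + 4 + 6 + 4 + 2 + 5 = 25 months.
The Gamma prior is conjugate for the Poisson rate, so λ | data ~ Gamma(23+70, 13+25) = Gamma(93, 38).
Posterior mode = (α'−1)/β' = 92/38 = 46/19.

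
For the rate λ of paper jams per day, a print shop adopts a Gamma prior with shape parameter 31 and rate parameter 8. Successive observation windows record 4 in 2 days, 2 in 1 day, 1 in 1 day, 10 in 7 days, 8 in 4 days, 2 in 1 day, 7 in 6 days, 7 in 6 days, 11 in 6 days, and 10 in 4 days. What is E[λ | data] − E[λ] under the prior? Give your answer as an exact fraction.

Total count: 4 + 2 + 1 + 10 + 8 + 2 + 7 + 7 + 11 + 10 = 62.
Total exposure: 2 + 1 + 1 + 7 + 4 + 1 + 6 + 6 + 6 + 4 = 38 days.
Conjugate update: add total count to the shape and total exposure to the rate, giving Gamma(93, 46).
Posterior mean = 93/46 = 93/46; prior mean = 31/8 = 31/8. Difference = 93/46 − 31/8 = -341/184.

-341/184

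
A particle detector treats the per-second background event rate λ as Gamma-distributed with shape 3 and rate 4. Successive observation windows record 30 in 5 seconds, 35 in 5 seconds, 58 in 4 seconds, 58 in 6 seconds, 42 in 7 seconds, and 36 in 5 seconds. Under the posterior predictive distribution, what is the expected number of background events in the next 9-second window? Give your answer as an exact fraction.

131/2

Total count: 30 + 35 + 58 + 58 + 42 + 36 = 259.
Total exposure: 5 + 5 + 4 + 6 + 7 + 5 = 32 seconds.
Conjugate update: add total count to the shape and total exposure to the rate, giving Gamma(262, 36).
Predictive mean over a 9-second window = T·E[λ|data] = 9·262/36 = 131/2.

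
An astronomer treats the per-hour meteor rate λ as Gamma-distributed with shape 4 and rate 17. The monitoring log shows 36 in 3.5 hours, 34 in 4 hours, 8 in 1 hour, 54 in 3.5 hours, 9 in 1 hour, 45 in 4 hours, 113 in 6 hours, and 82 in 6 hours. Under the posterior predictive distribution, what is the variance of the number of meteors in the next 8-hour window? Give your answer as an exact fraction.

Total count: 36 + 34 + 8 + 54 + 9 + 45 + 113 + 82 = 381.
Total exposure: 3.5 + 4 + 1 + 3.5 + 1 + 4 + 6 + 6 = 29 hours.
Gamma(α, β) with Poisson data over total exposure Σt gives posterior Gamma(α+Σx, β+Σt) = Gamma(385, 46).
The posterior predictive for a window of length T is Negative Binomial with variance T·α'·(β'+T)/β'² = 8·385·54/2116 = 41580/529.

41580/529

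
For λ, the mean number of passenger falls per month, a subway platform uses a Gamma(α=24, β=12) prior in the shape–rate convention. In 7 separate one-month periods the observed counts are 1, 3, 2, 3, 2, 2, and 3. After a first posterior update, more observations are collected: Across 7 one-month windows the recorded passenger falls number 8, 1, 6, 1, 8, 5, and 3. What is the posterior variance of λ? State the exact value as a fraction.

18/169

Total count: 1 + 3 + 2 + 3 + 2 + 2 + 3 = 16.
Total exposure: 7 months.
After the first batch: Gamma(24 + 16, 12 + 7) = Gamma(40, 19).
Total count: 8 + 1 + 6 + 1 + 8 + 5 + 3 = 32.
Total exposure: 7 months.
After the second batch: Gamma(40 + 32, 19 + 7) = Gamma(72, 26).
Posterior variance = α'/β'² = 72/676 = 18/169.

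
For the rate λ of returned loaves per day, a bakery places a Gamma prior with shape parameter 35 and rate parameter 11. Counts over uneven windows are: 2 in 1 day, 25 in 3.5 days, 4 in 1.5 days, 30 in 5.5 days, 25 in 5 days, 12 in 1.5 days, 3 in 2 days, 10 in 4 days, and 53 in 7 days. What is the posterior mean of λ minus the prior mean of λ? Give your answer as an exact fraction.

Total count: 2 + 25 + 4 + 30 + 25 + 12 + 3 + 10 + 53 = 164.
Total exposure: 1 + 3.5 + 1.5 + 5.5 + 5 + 1.5 + 2 + 4 + 7 = 31 days.
Posterior: α' = 35 + 164 = 199, β' = 11 + 31 = 42.
Posterior mean = 199/42 = 199/42; prior mean = 35/11 = 35/11. Difference = 199/42 − 35/11 = 719/462.

719/462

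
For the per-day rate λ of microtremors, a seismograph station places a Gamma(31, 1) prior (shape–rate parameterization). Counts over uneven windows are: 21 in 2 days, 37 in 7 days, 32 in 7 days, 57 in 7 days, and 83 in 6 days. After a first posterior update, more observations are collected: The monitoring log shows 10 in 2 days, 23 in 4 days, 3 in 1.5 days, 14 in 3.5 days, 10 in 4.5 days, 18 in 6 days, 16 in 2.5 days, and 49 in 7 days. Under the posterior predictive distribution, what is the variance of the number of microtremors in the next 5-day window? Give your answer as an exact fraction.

Total count: 21 + 37 + 32 + 57 + 83 = 230.
Total exposure: 2 + 7 + 7 + 7 + 6 = 29 days.
After the first batch: Gamma(31 + 230, 1 + 29) = Gamma(261, 30).
Total count: 10 + 23 + 3 + 14 + 10 + 18 + 16 + 49 = 143.
Total exposure: 2 + 4 + 1.5 + 3.5 + 4.5 + 6 + 2.5 + 7 = 31 days.
After the second batch: Gamma(261 + 143, 30 + 31) = Gamma(404, 61).
The posterior predictive for a window of length T is Negative Binomial with variance T·α'·(β'+T)/β'² = 5·404·66/3721 = 133320/3721.

133320/3721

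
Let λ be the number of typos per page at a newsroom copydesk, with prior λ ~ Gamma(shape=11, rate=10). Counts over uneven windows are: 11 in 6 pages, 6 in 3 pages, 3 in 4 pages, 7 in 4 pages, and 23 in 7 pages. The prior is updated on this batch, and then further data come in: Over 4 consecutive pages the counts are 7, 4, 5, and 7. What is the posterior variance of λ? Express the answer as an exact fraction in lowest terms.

Total count: 11 + 6 + 3 + 7 + 23 = 50.
Total exposure: 6 + 3 + 4 + 4 + 7 = 24 pages.
After the first batch: Gamma(11 + 50, 10 + 24) = Gamma(61, 34).
Total count: 7 + 4 + 5 + 7 = 23.
Total exposure: 4 pages.
After the second batch: Gamma(61 + 23, 34 + 4) = Gamma(84, 38).
Posterior variance = α'/β'² = 84/1444 = 21/361.

21/361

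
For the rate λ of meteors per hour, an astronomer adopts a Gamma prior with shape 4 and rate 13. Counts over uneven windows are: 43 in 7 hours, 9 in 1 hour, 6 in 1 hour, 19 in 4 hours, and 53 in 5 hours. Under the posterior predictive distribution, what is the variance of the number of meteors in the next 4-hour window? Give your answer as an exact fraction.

18760/961

Total count: 43 + 9 + 6 + 19 + 53 = 130.
Total exposure: 7 + 1 + 1 + 4 + 5 = 18 hours.
By Gamma–Poisson conjugacy, the posterior is Gamma(α + Σx, β + Σt) = Gamma(4 + 130, 13 + 18) = Gamma(134, 31).
The posterior predictive for a window of length T is Negative Binomial with variance T·α'·(β'+T)/β'² = 4·134·35/961 = 18760/961.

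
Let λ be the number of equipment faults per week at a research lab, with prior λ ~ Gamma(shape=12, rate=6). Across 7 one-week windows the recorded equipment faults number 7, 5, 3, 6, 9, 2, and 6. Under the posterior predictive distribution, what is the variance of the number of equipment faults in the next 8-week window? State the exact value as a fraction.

8400/169

Total count: 7 + 5 + 3 + 6 + 9 + 2 + 6 = 38.
Total exposure: 7 weeks.
Conjugate update: add total count to the shape and total exposure to the rate, giving Gamma(50, 13).
The posterior predictive for a window of length T is Negative Binomial with variance T·α'·(β'+T)/β'² = 8·50·21/169 = 8400/169.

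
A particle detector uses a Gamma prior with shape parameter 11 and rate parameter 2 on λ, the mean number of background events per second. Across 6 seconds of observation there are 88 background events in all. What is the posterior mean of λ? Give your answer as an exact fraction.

Total count 88 over total exposure 6 seconds.
Gamma(α, β) with Poisson data over total exposure Σt gives posterior Gamma(α+Σx, β+Σt) = Gamma(99, 8).
Posterior mean = α'/β' = 99/8.

99/8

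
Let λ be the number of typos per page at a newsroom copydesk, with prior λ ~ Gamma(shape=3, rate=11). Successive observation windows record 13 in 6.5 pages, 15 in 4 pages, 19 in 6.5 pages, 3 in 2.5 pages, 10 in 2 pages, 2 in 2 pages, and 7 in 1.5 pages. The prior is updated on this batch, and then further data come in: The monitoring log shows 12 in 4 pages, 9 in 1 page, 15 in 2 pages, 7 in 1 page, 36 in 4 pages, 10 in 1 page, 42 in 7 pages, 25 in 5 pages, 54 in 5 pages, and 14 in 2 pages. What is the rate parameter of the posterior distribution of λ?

68

Total count: 13 + 15 + 19 + 3 + 10 + 2 + 7 = 69.
Total exposure: 6.5 + 4 + 6.5 + 2.5 + 2 + 2 + 1.5 = 25 pages.
After the first batch: Gamma(3 + 69, 11 + 25) = Gamma(72, 36).
Total count: 12 + 9 + 15 + 7 + 36 + 10 + 42 + 25 + 54 + 14 = 224.
Total exposure: 4 + 1 + 2 + 1 + 4 + 1 + 7 + 5 + 5 + 2 = 32 pages.
After the second batch: Gamma(72 + 224, 36 + 32) = Gamma(296, 68).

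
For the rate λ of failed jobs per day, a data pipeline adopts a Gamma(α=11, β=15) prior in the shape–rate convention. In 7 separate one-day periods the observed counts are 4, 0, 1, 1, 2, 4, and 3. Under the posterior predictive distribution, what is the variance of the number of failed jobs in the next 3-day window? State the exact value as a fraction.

975/242

Total count: 4 + 0 + 1 + 1 + 2 + 4 + 3 = 15.
Total exposure: 7 days.
Gamma(α, β) with Poisson data over total exposure Σt gives posterior Gamma(α+Σx, β+Σt) = Gamma(26, 22).
The posterior predictive for a window of length T is Negative Binomial with variance T·α'·(β'+T)/β'² = 3·26·25/484 = 975/242.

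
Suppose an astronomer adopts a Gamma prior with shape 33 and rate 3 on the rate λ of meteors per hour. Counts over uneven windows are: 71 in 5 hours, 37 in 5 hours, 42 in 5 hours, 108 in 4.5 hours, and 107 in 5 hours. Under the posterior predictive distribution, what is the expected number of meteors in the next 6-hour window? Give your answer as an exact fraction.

4776/55

Total count: 71 + 37 + 42 + 108 + 107 = 365.
Total exposure: 5 + 5 + 5 + 4.5 + 5 = 24.5 hours.
Gamma(α, β) with Poisson data over total exposure Σt gives posterior Gamma(α+Σx, β+Σt) = Gamma(398, 55/2).
Predictive mean over a 6-hour window = T·E[λ|data] = 6·398/(55/2) = 4776/55.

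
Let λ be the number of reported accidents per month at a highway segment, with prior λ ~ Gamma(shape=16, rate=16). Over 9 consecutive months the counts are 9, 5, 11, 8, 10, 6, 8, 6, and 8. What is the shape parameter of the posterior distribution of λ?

Total count: 9 + 5 + 11 + 8 + 10 + 6 + 8 + 6 + 8 = 71.
Total exposure: 9 months.
The Gamma prior is conjugate for the Poisson rate, so λ | data ~ Gamma(16+71, 16+9) = Gamma(87, 25).

87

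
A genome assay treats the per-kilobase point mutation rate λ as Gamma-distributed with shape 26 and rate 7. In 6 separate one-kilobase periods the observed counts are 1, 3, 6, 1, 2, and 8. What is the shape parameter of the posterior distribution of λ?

Total count: 1 + 3 + 6 + 1 + 2 + 8 = 21.
Total exposure: 6 kilobases.
Gamma(α, β) with Poisson data over total exposure Σt gives posterior Gamma(α+Σx, β+Σt) = Gamma(47, 13).

47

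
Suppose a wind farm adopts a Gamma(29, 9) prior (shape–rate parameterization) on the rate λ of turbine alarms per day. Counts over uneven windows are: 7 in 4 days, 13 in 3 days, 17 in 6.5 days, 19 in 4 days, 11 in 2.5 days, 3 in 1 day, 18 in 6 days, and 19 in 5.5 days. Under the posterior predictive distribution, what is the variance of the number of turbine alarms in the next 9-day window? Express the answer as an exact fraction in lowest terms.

247248/6889

Total count: 7 + 13 + 17 + 19 + 11 + 3 + 18 + 19 = 107.
Total exposure: 4 + 3 + 6.5 + 4 + 2.5 + 1 + 6 + 5.5 = 32.5 days.
By Gamma–Poisson conjugacy, the posterior is Gamma(α + Σx, β + Σt) = Gamma(29 + 107, 9 + 32.5) = Gamma(136, 83/2).
The posterior predictive for a window of length T is Negative Binomial with variance T·α'·(β'+T)/β'² = 9·136·(101/2)/(6889/4) = 247248/6889.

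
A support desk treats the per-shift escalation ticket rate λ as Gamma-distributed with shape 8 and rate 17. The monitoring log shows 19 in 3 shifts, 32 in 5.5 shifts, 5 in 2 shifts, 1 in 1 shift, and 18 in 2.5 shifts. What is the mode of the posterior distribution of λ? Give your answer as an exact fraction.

Total count: 19 + 32 + 5 + 1 + 18 = 75.
Total exposure: 3 + 5.5 + 2 + 1 + 2.5 = 14 shifts.
Conjugate update: add total count to the shape and total exposure to the rate, giving Gamma(83, 31).
Posterior mode = (α'−1)/β' = 82/31.

82/31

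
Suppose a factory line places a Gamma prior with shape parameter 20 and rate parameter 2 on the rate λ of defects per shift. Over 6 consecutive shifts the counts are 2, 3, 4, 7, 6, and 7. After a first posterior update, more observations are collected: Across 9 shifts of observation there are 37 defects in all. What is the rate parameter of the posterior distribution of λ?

17

Total count: 2 + 3 + 4 + 7 + 6 + 7 = 29.
Total exposure: 6 shifts.
After the first batch: Gamma(20 + 29, 2 + 6) = Gamma(49, 8).
Total count 37 over total exposure 9 shifts.
After the second batch: Gamma(49 + 37, 8 + 9) = Gamma(86, 17).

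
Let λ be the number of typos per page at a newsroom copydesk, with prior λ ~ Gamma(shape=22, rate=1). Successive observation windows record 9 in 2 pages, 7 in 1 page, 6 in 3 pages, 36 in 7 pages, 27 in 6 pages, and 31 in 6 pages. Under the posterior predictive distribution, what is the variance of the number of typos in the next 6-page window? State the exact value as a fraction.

Total count: 9 + 7 + 6 + 36 + 27 + 31 = 116.
Total exposure: 2 + 1 + 3 + 7 + 6 + 6 = 25 pages.
The Gamma prior is conjugate for the Poisson rate, so λ | data ~ Gamma(22+116, 1+25) = Gamma(138, 26).
The posterior predictive for a window of length T is Negative Binomial with variance T·α'·(β'+T)/β'² = 6·138·32/676 = 6624/169.

6624/169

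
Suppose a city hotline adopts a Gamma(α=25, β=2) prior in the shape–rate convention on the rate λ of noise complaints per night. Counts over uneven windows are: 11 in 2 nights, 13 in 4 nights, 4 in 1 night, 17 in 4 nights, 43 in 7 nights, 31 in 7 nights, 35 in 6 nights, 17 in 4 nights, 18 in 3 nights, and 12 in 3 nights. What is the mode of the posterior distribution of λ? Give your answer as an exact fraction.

225/43

Total count: 11 + 13 + 4 + 17 + 43 + 31 + 35 + 17 + 18 + 12 = 201.
Total exposure: 2 + 4 + 1 + 4 + 7 + 7 + 6 + 4 + 3 + 3 = 41 nights.
Conjugate update: add total count to the shape and total exposure to the rate, giving Gamma(226, 43).
Posterior mode = (α'−1)/β' = 225/43.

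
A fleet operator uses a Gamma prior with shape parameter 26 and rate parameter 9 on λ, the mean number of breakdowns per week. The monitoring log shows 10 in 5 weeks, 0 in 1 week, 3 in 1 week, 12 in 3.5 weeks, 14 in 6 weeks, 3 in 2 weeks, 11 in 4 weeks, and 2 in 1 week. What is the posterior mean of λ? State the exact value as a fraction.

Total count: 10 + 0 + 3 + 12 + 14 + 3 + 11 + 2 = 55.
Total exposure: 5 + 1 + 1 + 3.5 + 6 + 2 + 4 + 1 = 23.5 weeks.
By Gamma–Poisson conjugacy, the posterior is Gamma(α + Σx, β + Σt) = Gamma(26 + 55, 9 + 23.5) = Gamma(81, 65/2).
Posterior mean = α'/β' = 81/(65/2) = 162/65.

162/65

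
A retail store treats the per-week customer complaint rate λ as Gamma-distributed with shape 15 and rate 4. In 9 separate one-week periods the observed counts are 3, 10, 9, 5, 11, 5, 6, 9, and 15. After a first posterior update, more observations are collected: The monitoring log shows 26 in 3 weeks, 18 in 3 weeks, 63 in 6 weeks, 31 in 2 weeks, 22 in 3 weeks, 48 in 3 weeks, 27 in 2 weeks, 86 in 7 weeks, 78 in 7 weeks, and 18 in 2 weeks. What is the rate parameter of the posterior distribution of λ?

51

Total count: 3 + 10 + 9 + 5 + 11 + 5 + 6 + 9 + 15 = 73.
Total exposure: 9 weeks.
After the first batch: Gamma(15 + 73, 4 + 9) = Gamma(88, 13).
Total count: 26 + 18 + 63 + 31 + 22 + 48 + 27 + 86 + 78 + 18 = 417.
Total exposure: 3 + 3 + 6 + 2 + 3 + 3 + 2 + 7 + 7 + 2 = 38 weeks.
After the second batch: Gamma(88 + 417, 13 + 38) = Gamma(505, 51).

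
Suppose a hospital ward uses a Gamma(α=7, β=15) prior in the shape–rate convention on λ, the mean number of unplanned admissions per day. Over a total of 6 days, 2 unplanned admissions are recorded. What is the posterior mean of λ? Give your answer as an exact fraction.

3/7

Total count 2 over total exposure 6 days.
By Gamma–Poisson conjugacy, the posterior is Gamma(α + Σx, β + Σt) = Gamma(7 + 2, 15 + 6) = Gamma(9, 21).
Posterior mean = α'/β' = 9/21 = 3/7.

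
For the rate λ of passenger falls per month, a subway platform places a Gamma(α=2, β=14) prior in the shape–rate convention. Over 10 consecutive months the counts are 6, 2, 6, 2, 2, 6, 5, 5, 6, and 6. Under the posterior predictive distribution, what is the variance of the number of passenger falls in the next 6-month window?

15

Total count: 6 + 2 + 6 + 2 + 2 + 6 + 5 + 5 + 6 + 6 = 46.
Total exposure: 10 months.
The Gamma prior is conjugate for the Poisson rate, so λ | data ~ Gamma(2+46, 14+10) = Gamma(48, 24).
The posterior predictive for a window of length T is Negative Binomial with variance T·α'·(β'+T)/β'² = 6·48·30/576 = 15.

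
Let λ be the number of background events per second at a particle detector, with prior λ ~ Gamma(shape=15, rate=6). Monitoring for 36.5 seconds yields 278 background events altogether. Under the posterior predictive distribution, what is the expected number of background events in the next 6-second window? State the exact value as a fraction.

Total count 278 over total exposure 36.5 seconds.
By Gamma–Poisson conjugacy, the posterior is Gamma(α + Σx, β + Σt) = Gamma(15 + 278, 6 + 36.5) = Gamma(293, 85/2).
Predictive mean over a 6-second window = T·E[λ|data] = 6·293/(85/2) = 3516/85.

3516/85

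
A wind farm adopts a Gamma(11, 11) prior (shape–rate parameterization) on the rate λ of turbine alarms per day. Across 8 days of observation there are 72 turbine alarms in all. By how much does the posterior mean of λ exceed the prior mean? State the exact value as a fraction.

Total count 72 over total exposure 8 days.
By Gamma–Poisson conjugacy, the posterior is Gamma(α + Σx, β + Σt) = Gamma(11 + 72, 11 + 8) = Gamma(83, 19).
Posterior mean = 83/19 = 83/19; prior mean = 11/11 = 1. Difference = 83/19 − 1 = 64/19.

64/19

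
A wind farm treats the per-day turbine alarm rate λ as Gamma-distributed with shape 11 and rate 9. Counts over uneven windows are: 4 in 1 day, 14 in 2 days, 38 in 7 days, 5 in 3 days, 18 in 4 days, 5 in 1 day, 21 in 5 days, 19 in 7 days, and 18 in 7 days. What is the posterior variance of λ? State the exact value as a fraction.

153/2116

Total count: 4 + 14 + 38 + 5 + 18 + 5 + 21 + 19 + 18 = 142.
Total exposure: 1 + 2 + 7 + 3 + 4 + 1 + 5 + 7 + 7 = 37 days.
Posterior: α' = 11 + 142 = 153, β' = 9 + 37 = 46.
Posterior variance = α'/β'² = 153/2116.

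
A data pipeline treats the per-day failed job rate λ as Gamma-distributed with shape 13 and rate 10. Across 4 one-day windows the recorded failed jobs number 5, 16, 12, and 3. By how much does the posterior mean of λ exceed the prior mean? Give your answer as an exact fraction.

11/5

Total count: 5 + 16 + 12 + 3 = 36.
Total exposure: 4 days.
Gamma(α, β) with Poisson data over total exposure Σt gives posterior Gamma(α+Σx, β+Σt) = Gamma(49, 14).
Posterior mean = 49/14 = 7/2; prior mean = 13/10 = 13/10. Difference = 7/2 − 13/10 = 11/5.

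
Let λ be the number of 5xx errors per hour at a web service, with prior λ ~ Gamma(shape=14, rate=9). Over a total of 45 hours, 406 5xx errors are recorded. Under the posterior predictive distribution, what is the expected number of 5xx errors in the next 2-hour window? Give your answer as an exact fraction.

140/9

Total count 406 over total exposure 45 hours.
Gamma(α, β) with Poisson data over total exposure Σt gives posterior Gamma(α+Σx, β+Σt) = Gamma(420, 54).
Predictive mean over a 2-hour window = T·E[λ|data] = 2·420/54 = 140/9.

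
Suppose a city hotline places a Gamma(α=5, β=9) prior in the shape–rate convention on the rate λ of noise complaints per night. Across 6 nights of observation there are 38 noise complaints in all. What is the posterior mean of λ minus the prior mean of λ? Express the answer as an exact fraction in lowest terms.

Total count 38 over total exposure 6 nights.
Conjugate update: add total count to the shape and total exposure to the rate, giving Gamma(43, 15).
Posterior mean = 43/15 = 43/15; prior mean = 5/9 = 5/9. Difference = 43/15 − 5/9 = 104/45.

104/45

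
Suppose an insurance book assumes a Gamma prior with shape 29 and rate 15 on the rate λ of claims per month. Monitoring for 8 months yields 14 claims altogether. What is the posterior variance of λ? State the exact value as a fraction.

Total count 14 over total exposure 8 months.
Posterior: α' = 29 + 14 = 43, β' = 15 + 8 = 23.
Posterior variance = α'/β'² = 43/529.

43/529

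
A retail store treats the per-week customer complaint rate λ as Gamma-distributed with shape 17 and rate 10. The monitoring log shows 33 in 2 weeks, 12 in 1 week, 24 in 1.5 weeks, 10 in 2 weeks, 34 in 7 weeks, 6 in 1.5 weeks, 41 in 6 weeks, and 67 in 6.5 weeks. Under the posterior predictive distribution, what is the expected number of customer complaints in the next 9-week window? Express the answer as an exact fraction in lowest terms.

Total count: 33 + 12 + 24 + 10 + 34 + 6 + 41 + 67 = 227.
Total exposure: 2 + 1 + 1.5 + 2 + 7 + 1.5 + 6 + 6.5 = 27.5 weeks.
The Gamma prior is conjugate for the Poisson rate, so λ | data ~ Gamma(17+227, 10+27.5) = Gamma(244, 75/2).
Predictive mean over a 9-week window = T·E[λ|data] = 9·244/(75/2) = 1464/25.

1464/25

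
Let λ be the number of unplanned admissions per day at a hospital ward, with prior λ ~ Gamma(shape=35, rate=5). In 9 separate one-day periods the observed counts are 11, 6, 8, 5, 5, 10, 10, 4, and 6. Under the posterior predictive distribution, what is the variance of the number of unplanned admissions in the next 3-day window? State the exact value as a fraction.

1275/49

Total count: 11 + 6 + 8 + 5 + 5 + 10 + 10 + 4 + 6 = 65.
Total exposure: 9 days.
The Gamma prior is conjugate for the Poisson rate, so λ | data ~ Gamma(35+65, 5+9) = Gamma(100, 14).
The posterior predictive for a window of length T is Negative Binomial with variance T·α'·(β'+T)/β'² = 3·100·17/196 = 1275/49.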